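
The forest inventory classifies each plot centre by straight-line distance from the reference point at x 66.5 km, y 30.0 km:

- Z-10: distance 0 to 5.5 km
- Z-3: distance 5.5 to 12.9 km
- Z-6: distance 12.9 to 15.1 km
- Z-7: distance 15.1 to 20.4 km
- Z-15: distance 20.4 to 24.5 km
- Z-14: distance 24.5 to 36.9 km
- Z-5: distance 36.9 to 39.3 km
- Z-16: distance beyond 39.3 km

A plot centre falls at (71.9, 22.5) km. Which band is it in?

Distance = √((71.9−66.5)² + (22.5−30.0)²) = √(29.160 + 56.250) = 9.242 km.
5.5 ≤ 9.242 < 12.9 → Z-3.

Z-3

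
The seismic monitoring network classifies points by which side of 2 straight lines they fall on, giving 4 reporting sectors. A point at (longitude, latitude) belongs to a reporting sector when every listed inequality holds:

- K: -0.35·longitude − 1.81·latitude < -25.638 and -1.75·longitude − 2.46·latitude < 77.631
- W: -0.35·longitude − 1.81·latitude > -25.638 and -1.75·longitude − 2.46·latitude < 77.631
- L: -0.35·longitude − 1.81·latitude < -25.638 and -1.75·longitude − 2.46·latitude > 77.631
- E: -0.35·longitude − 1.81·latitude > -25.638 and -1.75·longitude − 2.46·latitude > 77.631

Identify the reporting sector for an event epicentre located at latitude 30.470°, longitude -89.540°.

-0.35·-89.540 − 1.81·30.470 = -23.812, which is > -25.638
-1.75·-89.540 − 2.46·30.470 = 81.739, which is > 77.631
This sign pattern matches E.

E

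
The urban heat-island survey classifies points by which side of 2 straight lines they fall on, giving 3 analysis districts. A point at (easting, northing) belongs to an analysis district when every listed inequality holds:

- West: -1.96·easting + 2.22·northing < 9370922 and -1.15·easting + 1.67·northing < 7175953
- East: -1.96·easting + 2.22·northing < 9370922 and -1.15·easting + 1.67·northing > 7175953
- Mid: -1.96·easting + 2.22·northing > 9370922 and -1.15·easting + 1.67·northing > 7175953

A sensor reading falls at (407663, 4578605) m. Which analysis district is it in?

East

-1.96·407663 + 2.22·4578605 = 9365483.620, which is < 9370922
-1.15·407663 + 1.67·4578605 = 7177457.900, which is > 7175953
This sign pattern matches East.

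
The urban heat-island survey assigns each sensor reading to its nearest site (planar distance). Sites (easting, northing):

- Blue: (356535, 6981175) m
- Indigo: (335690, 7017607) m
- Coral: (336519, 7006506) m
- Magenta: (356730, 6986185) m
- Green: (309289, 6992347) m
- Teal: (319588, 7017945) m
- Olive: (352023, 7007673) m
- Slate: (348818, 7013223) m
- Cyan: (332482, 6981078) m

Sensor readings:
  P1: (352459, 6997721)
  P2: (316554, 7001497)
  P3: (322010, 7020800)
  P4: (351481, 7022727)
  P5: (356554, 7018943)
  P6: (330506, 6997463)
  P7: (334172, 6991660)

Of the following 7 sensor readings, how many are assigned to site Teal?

1

P1 → Olive
P2 → Green
P3 → Teal
P4 → Slate
P5 → Slate
P6 → Coral
P7 → Cyan
1 of the 7 goes to Teal.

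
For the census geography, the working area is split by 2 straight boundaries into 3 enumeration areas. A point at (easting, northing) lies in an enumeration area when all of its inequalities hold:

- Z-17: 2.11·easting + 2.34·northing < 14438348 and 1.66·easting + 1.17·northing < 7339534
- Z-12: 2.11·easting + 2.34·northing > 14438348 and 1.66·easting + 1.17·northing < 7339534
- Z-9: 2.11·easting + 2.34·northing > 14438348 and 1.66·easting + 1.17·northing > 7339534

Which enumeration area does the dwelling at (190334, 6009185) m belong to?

2.11·190334 + 2.34·6009185 = 14463097.640, which is > 14438348
1.66·190334 + 1.17·6009185 = 7346700.890, which is > 7339534
This sign pattern matches Z-9.

Z-9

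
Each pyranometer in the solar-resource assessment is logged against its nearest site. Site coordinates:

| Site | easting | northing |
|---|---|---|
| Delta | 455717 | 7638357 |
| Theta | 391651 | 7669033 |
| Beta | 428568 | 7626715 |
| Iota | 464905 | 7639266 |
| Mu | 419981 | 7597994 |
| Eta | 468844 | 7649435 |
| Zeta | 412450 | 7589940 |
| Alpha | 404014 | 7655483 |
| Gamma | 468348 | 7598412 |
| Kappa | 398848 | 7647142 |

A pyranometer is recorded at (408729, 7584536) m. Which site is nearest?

Zeta

Squared distances to each site:
Delta: 5104572185.000; Theta: 7431401093.000; Beta: 2172653962.000; Iota: 6151115876.000; Mu: 307725268.000; Eta: 7825693426.000; Zeta: 43049057.000; Alpha: 5055708034.000; Gamma: 3746968537.000; Kappa: 4017145397.000.
Minimum at Zeta.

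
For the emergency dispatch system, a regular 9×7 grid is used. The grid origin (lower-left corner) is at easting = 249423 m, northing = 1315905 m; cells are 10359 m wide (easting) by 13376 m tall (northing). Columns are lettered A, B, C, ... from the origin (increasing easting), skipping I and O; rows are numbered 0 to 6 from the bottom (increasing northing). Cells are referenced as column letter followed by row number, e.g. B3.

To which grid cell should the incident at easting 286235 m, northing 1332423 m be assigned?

Column index: ⌊(286235 − 249423) / 10359⌋ = ⌊3.554⌋ = 3 → column D
Row offset from origin: ⌊(1332423 − 1315905) / 13376⌋ = ⌊1.235⌋ = 1 → row 1

D1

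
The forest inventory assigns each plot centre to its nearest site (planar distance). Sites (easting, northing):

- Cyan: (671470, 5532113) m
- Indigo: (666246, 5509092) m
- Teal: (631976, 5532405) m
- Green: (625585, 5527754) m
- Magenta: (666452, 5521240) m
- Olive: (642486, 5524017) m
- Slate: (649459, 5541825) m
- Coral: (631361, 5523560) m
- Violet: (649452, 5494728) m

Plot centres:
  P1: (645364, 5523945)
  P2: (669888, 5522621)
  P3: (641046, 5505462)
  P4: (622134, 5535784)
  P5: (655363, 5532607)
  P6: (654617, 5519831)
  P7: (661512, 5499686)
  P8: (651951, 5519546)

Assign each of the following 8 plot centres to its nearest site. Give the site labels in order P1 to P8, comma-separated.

Olive, Magenta, Violet, Green, Slate, Magenta, Indigo, Olive

P1 → Olive (d²=8288068.00)
P2 → Magenta (d²=13713257.00)
P3 → Violet (d²=185879592.00)
P4 → Green (d²=76390301.00)
P5 → Slate (d²=119828740.00)
P6 → Magenta (d²=142052506.00)
P7 → Indigo (d²=110883592.00)
P8 → Olive (d²=109576066.00)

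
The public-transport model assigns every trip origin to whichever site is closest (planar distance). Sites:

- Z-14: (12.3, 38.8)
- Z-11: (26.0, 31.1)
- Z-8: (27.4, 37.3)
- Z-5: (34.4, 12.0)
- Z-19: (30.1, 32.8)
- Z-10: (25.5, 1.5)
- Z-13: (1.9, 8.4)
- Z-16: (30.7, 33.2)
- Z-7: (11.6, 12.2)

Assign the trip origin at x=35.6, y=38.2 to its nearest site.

Squared distances to each site:
Z-14: 543.250; Z-11: 142.570; Z-8: 68.050; Z-5: 687.880; Z-19: 59.410; Z-10: 1448.900; Z-13: 2023.730; Z-16: 49.010; Z-7: 1252.000.
Minimum at Z-16.

Z-16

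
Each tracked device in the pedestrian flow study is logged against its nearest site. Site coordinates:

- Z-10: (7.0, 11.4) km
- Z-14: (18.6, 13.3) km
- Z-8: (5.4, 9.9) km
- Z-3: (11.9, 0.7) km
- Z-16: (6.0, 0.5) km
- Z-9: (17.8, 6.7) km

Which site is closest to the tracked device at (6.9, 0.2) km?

Z-16

Squared distances to each site:
Z-10: 125.450; Z-14: 308.500; Z-8: 96.340; Z-3: 25.250; Z-16: 0.900; Z-9: 161.060.
Minimum at Z-16.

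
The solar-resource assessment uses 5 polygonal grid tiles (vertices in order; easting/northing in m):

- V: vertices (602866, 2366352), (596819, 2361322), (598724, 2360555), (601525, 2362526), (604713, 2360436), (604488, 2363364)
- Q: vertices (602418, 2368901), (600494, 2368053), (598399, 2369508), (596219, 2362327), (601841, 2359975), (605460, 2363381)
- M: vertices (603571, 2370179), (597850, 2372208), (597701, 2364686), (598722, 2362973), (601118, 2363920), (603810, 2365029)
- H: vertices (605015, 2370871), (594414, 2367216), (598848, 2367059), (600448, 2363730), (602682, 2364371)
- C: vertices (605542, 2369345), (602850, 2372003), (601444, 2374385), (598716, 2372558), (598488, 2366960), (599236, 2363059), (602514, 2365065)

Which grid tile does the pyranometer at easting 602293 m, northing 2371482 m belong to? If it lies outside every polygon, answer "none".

C

Cast a ray rightward from (602293, 2371482). For each polygon, the edges (by vertex number in listed order) whose endpoints lie on opposite sides of northing = 2371482, where each meets that height, and whether that is right or left of the point:
V: no edge straddles that height → 0 crossings.
Q: no edge straddles that height → 0 crossings.
M: 1–2 at easting≈599897.0 (left), 2–3 at easting≈597835.6 (left) → 0 crossings.
H: no edge straddles that height → 0 crossings.
C: 1–2 at easting≈603377.7 (right), 4–5 at easting≈598672.2 (left) → 1 crossing.
Only C has an odd count, so the point is inside C.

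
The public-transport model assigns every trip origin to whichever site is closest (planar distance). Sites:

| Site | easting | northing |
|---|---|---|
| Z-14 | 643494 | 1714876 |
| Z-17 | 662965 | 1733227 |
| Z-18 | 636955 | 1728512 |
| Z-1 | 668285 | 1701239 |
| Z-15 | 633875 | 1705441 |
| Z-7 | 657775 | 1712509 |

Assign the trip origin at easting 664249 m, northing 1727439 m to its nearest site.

Squared distances to each site:
Z-14: 588598994.000; Z-17: 35149600.000; Z-18: 746113765.000; Z-1: 702729296.000; Z-15: 1406491880.000; Z-7: 264817576.000.
Minimum at Z-17.

Z-17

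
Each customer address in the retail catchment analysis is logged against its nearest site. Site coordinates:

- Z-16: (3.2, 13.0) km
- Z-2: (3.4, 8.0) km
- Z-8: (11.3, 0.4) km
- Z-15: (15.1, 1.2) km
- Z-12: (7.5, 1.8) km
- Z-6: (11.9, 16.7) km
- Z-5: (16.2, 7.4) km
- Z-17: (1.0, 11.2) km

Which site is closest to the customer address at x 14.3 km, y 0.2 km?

Squared distances to each site:
Z-16: 287.050; Z-2: 179.650; Z-8: 9.040; Z-15: 1.640; Z-12: 48.800; Z-6: 278.010; Z-5: 55.450; Z-17: 297.890.
Minimum at Z-15.

Z-15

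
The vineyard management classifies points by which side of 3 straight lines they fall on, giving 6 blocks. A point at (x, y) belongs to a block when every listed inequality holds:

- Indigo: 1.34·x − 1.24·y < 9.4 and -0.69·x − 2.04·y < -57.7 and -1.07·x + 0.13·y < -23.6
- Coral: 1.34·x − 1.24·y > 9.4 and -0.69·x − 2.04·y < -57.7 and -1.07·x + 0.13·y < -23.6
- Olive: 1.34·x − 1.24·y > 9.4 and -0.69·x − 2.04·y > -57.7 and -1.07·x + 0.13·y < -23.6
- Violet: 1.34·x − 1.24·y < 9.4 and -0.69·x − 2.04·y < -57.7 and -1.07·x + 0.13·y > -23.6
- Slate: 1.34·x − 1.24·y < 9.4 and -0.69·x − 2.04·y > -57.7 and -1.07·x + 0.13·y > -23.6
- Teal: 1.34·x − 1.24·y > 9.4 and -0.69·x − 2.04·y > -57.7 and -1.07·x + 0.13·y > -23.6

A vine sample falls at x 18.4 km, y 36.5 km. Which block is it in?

Violet

1.34·18.4 − 1.24·36.5 = -20.604, which is < 9.4
-0.69·18.4 − 2.04·36.5 = -87.156, which is < -57.7
-1.07·18.4 + 0.13·36.5 = -14.943, which is > -23.6
This sign pattern matches Violet.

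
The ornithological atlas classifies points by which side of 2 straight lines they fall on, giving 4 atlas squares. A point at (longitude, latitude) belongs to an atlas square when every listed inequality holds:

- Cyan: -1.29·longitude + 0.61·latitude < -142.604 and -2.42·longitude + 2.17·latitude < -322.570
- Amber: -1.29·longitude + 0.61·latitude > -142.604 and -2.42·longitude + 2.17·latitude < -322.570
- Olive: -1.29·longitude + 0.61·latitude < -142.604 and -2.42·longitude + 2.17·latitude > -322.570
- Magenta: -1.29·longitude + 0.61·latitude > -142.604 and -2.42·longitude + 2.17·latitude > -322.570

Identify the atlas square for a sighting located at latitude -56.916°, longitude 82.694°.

Amber

-1.29·82.694 + 0.61·-56.916 = -141.394, which is > -142.604
-2.42·82.694 + 2.17·-56.916 = -323.627, which is < -322.570
This sign pattern matches Amber.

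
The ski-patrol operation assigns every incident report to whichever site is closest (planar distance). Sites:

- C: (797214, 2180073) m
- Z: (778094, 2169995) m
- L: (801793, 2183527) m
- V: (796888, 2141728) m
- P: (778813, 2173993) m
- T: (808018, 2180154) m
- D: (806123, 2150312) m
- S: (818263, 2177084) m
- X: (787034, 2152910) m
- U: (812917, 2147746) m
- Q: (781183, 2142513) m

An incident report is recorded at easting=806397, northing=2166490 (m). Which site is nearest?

Squared distances to each site:
C: 268825378.000; Z: 813344834.000; L: 311456185.000; V: 703577725.000; P: 817172065.000; T: 189332537.000; D: 261802760.000; S: 253034792.000; X: 559342169.000; U: 393847936.000; Q: 1210642325.000.
Minimum at T.

T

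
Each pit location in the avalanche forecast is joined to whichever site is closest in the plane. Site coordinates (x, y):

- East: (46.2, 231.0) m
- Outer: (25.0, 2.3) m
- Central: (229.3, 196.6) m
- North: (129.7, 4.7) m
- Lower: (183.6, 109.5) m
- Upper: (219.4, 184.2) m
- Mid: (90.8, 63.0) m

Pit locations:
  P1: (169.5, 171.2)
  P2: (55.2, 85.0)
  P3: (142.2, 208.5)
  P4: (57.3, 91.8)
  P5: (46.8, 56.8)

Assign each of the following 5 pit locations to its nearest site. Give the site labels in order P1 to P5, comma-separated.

Upper, Mid, Upper, Mid, Mid

P1 → Upper (d²=2659.01)
P2 → Mid (d²=1751.36)
P3 → Upper (d²=6550.33)
P4 → Mid (d²=1951.69)
P5 → Mid (d²=1974.44)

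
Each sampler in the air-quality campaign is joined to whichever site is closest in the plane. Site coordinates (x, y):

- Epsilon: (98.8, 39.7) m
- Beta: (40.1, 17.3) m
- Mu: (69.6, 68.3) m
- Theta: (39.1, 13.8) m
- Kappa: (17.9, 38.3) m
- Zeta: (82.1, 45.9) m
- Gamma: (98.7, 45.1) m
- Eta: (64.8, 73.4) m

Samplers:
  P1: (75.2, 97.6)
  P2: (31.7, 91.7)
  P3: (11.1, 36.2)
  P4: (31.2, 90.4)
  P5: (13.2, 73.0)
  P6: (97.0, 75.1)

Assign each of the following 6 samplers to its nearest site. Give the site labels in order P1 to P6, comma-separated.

Eta, Eta, Kappa, Eta, Kappa, Mu

P1 → Eta (d²=693.80)
P2 → Eta (d²=1430.50)
P3 → Kappa (d²=50.65)
P4 → Eta (d²=1417.96)
P5 → Kappa (d²=1226.18)
P6 → Mu (d²=797.00)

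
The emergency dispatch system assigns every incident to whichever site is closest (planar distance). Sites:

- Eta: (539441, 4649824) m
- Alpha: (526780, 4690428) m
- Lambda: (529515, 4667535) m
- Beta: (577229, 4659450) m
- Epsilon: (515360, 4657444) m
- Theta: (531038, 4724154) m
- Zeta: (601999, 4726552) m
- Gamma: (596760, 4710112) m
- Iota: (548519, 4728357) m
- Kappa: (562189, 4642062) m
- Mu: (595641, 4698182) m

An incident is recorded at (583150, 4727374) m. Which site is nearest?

Zeta

Squared distances to each site:
Eta: 7924479181.000; Alpha: 4542583816.000; Lambda: 6457419146.000; Beta: 4648728017.000; Epsilon: 9485689000.000; Theta: 2726028944.000; Zeta: 355960485.000; Gamma: 483208744.000; Iota: 1200272450.000; Kappa: 7717500865.000; Mu: 1008197945.000.
Minimum at Zeta.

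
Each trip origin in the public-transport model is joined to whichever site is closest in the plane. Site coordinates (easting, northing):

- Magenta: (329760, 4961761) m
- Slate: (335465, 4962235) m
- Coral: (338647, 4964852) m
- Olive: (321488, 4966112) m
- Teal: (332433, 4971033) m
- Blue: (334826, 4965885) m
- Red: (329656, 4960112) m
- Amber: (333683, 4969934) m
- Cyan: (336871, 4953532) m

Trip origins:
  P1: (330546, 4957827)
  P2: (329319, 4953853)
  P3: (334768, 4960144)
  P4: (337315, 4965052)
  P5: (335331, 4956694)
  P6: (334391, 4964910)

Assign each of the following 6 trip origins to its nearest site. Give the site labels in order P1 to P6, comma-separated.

P1 → Red (d²=6013325.00)
P2 → Red (d²=39288650.00)
P3 → Slate (d²=4858090.00)
P4 → Coral (d²=1814224.00)
P5 → Cyan (d²=12369844.00)
P6 → Blue (d²=1139850.00)

Red, Red, Slate, Coral, Cyan, Blue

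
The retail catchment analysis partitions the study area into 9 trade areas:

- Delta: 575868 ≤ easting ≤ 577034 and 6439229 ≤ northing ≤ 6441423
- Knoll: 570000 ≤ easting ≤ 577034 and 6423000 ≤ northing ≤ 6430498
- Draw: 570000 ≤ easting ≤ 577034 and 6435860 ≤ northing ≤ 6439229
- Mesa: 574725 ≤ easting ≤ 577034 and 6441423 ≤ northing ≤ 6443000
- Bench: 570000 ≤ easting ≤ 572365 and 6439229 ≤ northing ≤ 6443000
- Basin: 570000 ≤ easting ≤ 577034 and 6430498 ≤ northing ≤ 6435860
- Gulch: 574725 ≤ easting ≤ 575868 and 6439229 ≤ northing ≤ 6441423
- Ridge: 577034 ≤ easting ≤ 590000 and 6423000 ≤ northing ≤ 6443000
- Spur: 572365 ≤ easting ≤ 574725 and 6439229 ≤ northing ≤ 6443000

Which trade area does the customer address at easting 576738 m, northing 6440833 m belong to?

Delta

The point has easting = 576738 and northing = 6440833.
Only Delta satisfies 575868 ≤ easting ≤ 577034 and 6439229 ≤ northing ≤ 6441423.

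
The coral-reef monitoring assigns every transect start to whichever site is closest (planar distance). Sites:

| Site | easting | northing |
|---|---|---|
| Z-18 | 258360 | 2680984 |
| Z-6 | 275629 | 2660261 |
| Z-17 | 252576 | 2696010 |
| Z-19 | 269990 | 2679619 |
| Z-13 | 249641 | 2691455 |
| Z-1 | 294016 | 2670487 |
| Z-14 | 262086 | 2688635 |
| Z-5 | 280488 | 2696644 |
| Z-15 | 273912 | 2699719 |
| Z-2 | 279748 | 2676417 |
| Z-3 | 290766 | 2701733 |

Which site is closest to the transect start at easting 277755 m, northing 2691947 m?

Squared distances to each site:
Z-18: 496353394.000; Z-6: 1008522472.000; Z-17: 650490010.000; Z-19: 212274809.000; Z-13: 790639060.000; Z-1: 724951721.000; Z-14: 256486905.000; Z-5: 29531098.000; Z-15: 75172633.000; Z-2: 245152949.000; Z-3: 265051917.000.
Minimum at Z-5.

Z-5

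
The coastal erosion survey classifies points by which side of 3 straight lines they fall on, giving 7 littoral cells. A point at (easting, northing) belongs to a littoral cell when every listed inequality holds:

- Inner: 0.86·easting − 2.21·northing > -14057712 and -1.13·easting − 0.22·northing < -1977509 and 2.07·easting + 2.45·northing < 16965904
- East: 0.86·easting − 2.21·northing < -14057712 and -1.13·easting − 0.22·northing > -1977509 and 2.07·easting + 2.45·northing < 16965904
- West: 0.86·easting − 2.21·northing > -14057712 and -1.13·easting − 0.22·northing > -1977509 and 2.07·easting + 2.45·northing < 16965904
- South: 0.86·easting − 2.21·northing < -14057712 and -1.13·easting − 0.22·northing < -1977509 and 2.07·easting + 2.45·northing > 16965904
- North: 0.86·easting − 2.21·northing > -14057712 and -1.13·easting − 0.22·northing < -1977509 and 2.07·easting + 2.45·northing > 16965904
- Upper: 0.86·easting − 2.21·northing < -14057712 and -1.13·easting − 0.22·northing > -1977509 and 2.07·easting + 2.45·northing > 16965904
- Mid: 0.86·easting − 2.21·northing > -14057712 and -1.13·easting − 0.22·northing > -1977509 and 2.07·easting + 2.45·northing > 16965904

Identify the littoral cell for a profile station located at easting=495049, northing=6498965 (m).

0.86·495049 − 2.21·6498965 = -13936970.510, which is > -14057712
-1.13·495049 − 0.22·6498965 = -1989177.670, which is < -1977509
2.07·495049 + 2.45·6498965 = 16947215.680, which is < 16965904
This sign pattern matches Inner.

Inner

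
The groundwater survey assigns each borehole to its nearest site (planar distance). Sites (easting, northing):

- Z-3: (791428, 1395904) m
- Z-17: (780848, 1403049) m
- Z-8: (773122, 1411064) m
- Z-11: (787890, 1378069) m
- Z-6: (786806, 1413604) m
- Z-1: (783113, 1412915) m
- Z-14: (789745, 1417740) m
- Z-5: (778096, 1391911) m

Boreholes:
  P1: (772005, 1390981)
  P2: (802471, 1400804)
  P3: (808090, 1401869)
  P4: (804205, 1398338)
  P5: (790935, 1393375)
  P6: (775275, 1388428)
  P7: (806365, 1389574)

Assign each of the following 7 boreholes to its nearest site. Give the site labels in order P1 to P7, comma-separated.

P1 → Z-5 (d²=37965181.00)
P2 → Z-3 (d²=145957849.00)
P3 → Z-3 (d²=313203469.00)
P4 → Z-3 (d²=169176085.00)
P5 → Z-3 (d²=6638890.00)
P6 → Z-5 (d²=20089330.00)
P7 → Z-3 (d²=263182869.00)

Z-5, Z-3, Z-3, Z-3, Z-3, Z-5, Z-3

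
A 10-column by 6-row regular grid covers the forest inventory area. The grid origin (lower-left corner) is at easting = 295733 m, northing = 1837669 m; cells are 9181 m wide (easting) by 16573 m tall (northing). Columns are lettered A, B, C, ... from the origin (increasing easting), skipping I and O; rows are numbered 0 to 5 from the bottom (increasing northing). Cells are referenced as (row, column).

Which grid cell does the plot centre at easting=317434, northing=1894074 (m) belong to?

(3, C)

Column index: ⌊(317434 − 295733) / 9181⌋ = ⌊2.364⌋ = 2 → column C
Row offset from origin: ⌊(1894074 − 1837669) / 16573⌋ = ⌊3.403⌋ = 3 → row 3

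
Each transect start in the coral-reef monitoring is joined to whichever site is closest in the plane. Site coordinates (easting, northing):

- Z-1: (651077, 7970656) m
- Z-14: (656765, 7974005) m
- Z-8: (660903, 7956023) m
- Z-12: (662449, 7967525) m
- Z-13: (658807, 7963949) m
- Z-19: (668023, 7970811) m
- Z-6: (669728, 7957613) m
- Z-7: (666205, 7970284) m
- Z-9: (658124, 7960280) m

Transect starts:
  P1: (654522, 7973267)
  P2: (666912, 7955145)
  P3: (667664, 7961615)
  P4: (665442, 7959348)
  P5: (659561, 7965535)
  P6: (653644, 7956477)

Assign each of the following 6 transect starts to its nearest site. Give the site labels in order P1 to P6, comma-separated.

P1 → Z-14 (d²=5575693.00)
P2 → Z-6 (d²=14020880.00)
P3 → Z-6 (d²=20276100.00)
P4 → Z-6 (d²=21380021.00)
P5 → Z-13 (d²=3083912.00)
P6 → Z-9 (d²=34533209.00)

Z-14, Z-6, Z-6, Z-6, Z-13, Z-9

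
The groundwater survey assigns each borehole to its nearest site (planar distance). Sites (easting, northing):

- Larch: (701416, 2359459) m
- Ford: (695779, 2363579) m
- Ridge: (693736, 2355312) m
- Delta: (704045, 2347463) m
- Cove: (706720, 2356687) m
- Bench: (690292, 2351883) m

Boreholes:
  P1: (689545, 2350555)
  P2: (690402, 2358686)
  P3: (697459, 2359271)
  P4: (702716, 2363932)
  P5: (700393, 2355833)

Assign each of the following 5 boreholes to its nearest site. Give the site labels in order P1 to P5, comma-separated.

P1 → Bench (d²=2321593.00)
P2 → Ridge (d²=22499432.00)
P3 → Larch (d²=15693193.00)
P4 → Larch (d²=21697729.00)
P5 → Larch (d²=14194405.00)

Bench, Ridge, Larch, Larch, Larch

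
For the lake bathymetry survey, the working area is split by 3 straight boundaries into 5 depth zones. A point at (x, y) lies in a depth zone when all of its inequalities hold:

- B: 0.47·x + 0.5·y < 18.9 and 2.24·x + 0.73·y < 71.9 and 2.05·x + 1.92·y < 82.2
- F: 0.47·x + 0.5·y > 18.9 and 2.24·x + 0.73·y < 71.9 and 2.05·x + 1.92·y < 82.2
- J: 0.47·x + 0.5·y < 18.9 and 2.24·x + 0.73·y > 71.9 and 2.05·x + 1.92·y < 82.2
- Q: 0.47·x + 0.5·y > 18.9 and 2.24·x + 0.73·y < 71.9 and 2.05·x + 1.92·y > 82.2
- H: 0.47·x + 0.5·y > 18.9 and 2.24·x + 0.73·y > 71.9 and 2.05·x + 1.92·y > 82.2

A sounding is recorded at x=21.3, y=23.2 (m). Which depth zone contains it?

0.47·21.3 + 0.5·23.2 = 21.611, which is > 18.9
2.24·21.3 + 0.73·23.2 = 64.648, which is < 71.9
2.05·21.3 + 1.92·23.2 = 88.209, which is > 82.2
This sign pattern matches Q.

Q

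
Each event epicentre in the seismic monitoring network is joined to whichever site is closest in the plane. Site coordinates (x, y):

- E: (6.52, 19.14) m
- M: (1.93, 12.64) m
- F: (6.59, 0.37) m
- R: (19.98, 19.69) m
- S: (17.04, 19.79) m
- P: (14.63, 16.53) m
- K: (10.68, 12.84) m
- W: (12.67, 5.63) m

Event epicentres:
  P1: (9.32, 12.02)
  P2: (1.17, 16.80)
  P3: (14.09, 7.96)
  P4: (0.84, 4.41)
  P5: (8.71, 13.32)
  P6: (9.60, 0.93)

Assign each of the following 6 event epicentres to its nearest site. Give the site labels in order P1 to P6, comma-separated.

P1 → K (d²=2.52)
P2 → M (d²=17.88)
P3 → W (d²=7.45)
P4 → F (d²=49.38)
P5 → K (d²=4.11)
P6 → F (d²=9.37)

K, M, W, F, K, F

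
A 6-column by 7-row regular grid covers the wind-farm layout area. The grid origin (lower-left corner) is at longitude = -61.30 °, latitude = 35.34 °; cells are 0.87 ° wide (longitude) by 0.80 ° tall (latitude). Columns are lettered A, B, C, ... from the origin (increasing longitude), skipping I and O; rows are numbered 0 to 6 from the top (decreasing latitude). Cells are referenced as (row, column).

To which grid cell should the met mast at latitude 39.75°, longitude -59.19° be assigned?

(1, C)

Column index: ⌊(-59.19 − -61.30) / 0.87⌋ = ⌊2.425⌋ = 2 → column C
Row offset from origin: ⌊(39.75 − 35.34) / 0.80⌋ = ⌊5.512⌋ = 5 → row 1 (counted from top)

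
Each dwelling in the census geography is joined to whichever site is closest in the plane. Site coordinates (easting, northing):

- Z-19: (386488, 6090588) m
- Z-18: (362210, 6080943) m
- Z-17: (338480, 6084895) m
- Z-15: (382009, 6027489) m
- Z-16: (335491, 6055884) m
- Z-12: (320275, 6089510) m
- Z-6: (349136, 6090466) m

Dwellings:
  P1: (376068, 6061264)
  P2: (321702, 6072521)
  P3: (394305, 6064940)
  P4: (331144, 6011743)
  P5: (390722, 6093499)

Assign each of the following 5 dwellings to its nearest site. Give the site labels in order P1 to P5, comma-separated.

Z-18, Z-12, Z-19, Z-16, Z-19

P1 → Z-18 (d²=579307205.00)
P2 → Z-12 (d²=290662450.00)
P3 → Z-19 (d²=718925393.00)
P4 → Z-16 (d²=1967324290.00)
P5 → Z-19 (d²=26400677.00)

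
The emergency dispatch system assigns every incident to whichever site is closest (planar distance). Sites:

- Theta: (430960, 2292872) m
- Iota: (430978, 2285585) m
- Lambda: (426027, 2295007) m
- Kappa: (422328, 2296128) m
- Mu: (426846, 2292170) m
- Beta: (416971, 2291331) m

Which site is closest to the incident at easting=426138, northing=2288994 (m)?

Mu

Squared distances to each site:
Theta: 38290568.000; Iota: 35046881.000; Lambda: 36168490.000; Kappa: 65410056.000; Mu: 10588240.000; Beta: 89495458.000.
Minimum at Mu.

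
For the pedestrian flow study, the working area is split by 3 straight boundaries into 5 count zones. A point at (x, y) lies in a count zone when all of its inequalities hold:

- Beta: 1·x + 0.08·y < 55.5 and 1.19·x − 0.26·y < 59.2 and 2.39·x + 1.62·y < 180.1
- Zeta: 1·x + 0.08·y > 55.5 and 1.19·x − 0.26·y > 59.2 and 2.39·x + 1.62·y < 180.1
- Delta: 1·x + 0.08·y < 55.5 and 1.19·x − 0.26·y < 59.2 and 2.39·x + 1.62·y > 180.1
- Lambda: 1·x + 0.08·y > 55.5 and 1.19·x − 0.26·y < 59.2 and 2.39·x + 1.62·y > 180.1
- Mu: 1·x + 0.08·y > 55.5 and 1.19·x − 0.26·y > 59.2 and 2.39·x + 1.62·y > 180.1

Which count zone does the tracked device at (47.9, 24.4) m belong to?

Beta

1·47.9 + 0.08·24.4 = 49.852, which is < 55.5
1.19·47.9 − 0.26·24.4 = 50.657, which is < 59.2
2.39·47.9 + 1.62·24.4 = 154.009, which is < 180.1
This sign pattern matches Beta.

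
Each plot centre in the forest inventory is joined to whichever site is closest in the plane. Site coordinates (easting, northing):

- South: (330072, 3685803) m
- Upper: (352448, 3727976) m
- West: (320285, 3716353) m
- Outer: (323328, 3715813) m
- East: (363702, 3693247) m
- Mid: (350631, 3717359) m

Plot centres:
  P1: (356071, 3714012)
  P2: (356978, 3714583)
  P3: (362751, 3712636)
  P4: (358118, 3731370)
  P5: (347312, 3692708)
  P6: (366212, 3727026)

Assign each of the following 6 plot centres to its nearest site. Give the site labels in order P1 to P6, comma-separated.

Mid, Mid, Mid, Upper, East, Upper

P1 → Mid (d²=40796009.00)
P2 → Mid (d²=47990585.00)
P3 → Mid (d²=169201129.00)
P4 → Upper (d²=43668136.00)
P5 → East (d²=268922621.00)
P6 → Upper (d²=190350196.00)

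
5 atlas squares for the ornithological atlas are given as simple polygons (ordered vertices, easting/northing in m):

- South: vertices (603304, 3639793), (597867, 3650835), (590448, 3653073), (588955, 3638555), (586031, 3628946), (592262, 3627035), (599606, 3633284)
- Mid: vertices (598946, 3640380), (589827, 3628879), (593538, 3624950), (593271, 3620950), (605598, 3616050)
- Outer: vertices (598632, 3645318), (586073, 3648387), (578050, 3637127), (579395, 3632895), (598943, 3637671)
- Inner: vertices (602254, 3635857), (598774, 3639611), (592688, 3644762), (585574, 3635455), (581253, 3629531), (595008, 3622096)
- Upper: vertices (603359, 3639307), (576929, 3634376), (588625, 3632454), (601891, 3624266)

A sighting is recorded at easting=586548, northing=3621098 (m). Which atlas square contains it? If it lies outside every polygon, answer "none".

none

Cast a ray rightward from (586548, 3621098). For each polygon, the edges (by vertex number in listed order) whose endpoints lie on opposite sides of northing = 3621098, where each meets that height, and whether that is right or left of the point:
South: no edge straddles that height → 0 crossings.
Mid: 3–4 at easting≈593280.9 (right), 5–1 at easting≈604217.8 (right) → 2 crossings.
Outer: no edge straddles that height → 0 crossings.
Inner: no edge straddles that height → 0 crossings.
Upper: no edge straddles that height → 0 crossings.
All counts are even, so the point lies outside every listed polygon.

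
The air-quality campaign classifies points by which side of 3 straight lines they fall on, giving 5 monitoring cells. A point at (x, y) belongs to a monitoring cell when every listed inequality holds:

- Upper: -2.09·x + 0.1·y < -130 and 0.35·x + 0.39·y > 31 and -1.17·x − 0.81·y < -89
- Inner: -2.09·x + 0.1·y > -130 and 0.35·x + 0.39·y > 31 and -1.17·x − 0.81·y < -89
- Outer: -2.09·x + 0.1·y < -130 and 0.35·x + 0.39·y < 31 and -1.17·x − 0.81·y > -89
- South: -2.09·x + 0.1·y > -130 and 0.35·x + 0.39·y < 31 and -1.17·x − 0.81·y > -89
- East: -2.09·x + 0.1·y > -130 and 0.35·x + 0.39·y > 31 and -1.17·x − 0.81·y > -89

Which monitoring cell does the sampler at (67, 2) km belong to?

Outer

-2.09·67 + 0.1·2 = -139.830, which is < -130
0.35·67 + 0.39·2 = 24.230, which is < 31
-1.17·67 − 0.81·2 = -80.010, which is > -89
This sign pattern matches Outer.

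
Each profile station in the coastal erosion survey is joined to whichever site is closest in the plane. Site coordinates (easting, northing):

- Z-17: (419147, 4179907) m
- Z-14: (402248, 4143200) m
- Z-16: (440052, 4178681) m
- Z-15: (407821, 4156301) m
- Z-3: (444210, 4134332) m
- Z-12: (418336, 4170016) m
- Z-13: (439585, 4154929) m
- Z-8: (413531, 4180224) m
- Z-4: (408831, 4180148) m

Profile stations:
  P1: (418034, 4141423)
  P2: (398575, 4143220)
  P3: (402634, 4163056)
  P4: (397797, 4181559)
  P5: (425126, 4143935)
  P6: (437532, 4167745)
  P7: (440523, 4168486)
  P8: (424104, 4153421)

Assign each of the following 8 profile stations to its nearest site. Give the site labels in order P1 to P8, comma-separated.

P1 → Z-14 (d²=252355525.00)
P2 → Z-14 (d²=13491329.00)
P3 → Z-15 (d²=72534994.00)
P4 → Z-4 (d²=123740077.00)
P5 → Z-13 (d²=329930717.00)
P6 → Z-16 (d²=125946496.00)
P7 → Z-16 (d²=104159866.00)
P8 → Z-13 (d²=241935425.00)

Z-14, Z-14, Z-15, Z-4, Z-13, Z-16, Z-16, Z-13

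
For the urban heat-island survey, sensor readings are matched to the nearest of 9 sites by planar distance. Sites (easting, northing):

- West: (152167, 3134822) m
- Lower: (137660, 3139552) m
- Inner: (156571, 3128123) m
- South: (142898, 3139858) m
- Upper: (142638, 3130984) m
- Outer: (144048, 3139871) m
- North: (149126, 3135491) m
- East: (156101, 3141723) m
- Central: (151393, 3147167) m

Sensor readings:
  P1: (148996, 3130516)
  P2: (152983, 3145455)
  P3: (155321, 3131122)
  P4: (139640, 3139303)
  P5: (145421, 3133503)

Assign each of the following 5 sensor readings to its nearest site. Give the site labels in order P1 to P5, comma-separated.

North, Central, Inner, Lower, Upper

P1 → North (d²=24767525.00)
P2 → Central (d²=5459044.00)
P3 → Inner (d²=10556501.00)
P4 → Lower (d²=3982401.00)
P5 → Upper (d²=14090450.00)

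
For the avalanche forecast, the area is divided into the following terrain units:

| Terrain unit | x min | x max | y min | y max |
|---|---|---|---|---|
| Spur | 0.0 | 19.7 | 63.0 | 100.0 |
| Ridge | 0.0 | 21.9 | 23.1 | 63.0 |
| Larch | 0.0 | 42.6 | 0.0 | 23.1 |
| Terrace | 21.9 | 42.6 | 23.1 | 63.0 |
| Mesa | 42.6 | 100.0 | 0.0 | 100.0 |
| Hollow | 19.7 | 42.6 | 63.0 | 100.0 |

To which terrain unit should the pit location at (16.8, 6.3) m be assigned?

Larch

The point has x = 16.8 and y = 6.3.
Only Larch satisfies 0.0 ≤ x ≤ 42.6 and 0.0 ≤ y ≤ 23.1.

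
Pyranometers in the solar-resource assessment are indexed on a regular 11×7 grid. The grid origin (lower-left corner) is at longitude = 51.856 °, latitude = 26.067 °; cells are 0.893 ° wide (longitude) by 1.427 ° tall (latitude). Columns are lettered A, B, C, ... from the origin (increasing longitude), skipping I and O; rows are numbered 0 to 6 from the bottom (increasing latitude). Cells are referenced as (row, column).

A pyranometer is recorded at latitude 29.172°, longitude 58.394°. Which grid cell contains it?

Column index: ⌊(58.394 − 51.856) / 0.893⌋ = ⌊7.321⌋ = 7 → column H
Row offset from origin: ⌊(29.172 − 26.067) / 1.427⌋ = ⌊2.176⌋ = 2 → row 2

(2, H)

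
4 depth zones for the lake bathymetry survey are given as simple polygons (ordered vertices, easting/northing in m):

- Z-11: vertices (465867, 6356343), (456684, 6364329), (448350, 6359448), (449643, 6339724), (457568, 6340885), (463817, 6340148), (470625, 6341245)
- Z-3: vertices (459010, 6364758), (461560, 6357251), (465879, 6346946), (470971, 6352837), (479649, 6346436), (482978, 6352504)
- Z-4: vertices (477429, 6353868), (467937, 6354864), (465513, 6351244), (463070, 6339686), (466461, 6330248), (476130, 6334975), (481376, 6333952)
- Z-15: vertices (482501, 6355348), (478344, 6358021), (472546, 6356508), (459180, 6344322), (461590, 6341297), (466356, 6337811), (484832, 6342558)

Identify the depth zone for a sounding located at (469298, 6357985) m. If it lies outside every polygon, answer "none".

Z-3

Cast a ray rightward from (469298, 6357985). For each polygon, the edges (by vertex number in listed order) whose endpoints lie on opposite sides of northing = 6357985, where each meets that height, and whether that is right or left of the point:
Z-11: 1–2 at easting≈463978.9 (left), 3–4 at easting≈448445.9 (left) → 0 crossings.
Z-3: 1–2 at easting≈461310.7 (left), 6–1 at easting≈472257.5 (right) → 1 crossing.
Z-4: no edge straddles that height → 0 crossings.
Z-15: 1–2 at easting≈478400.0 (right), 2–3 at easting≈478206.0 (right) → 2 crossings.
Only Z-3 has an odd count, so the point is inside Z-3.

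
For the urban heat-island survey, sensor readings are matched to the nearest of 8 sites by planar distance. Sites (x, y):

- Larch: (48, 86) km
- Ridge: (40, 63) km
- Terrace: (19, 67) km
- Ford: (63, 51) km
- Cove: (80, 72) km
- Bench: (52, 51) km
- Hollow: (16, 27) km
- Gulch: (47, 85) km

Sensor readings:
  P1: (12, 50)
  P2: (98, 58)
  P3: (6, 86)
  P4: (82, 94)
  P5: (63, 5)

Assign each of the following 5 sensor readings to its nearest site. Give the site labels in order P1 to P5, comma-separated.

Terrace, Cove, Terrace, Cove, Ford

P1 → Terrace (d²=338.00)
P2 → Cove (d²=520.00)
P3 → Terrace (d²=530.00)
P4 → Cove (d²=488.00)
P5 → Ford (d²=2116.00)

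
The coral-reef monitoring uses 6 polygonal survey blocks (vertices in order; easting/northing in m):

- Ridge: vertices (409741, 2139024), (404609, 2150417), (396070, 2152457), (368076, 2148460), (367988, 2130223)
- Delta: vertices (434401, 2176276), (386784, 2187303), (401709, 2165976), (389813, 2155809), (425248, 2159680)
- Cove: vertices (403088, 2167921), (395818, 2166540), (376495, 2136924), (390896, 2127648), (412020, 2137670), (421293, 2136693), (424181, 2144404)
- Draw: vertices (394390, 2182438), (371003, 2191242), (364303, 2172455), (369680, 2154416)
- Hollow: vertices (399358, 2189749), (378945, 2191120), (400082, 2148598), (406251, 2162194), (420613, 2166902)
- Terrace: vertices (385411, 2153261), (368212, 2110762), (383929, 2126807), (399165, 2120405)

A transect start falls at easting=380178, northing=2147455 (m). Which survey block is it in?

Cast a ray rightward from (380178, 2147455). For each polygon, the edges (by vertex number in listed order) whose endpoints lie on opposite sides of northing = 2147455, where each meets that height, and whether that is right or left of the point:
Ridge: 1–2 at easting≈405943.2 (right), 4–5 at easting≈368071.2 (left) → 1 crossing.
Delta: no edge straddles that height → 0 crossings.
Cove: 2–3 at easting≈383366.0 (right), 7–1 at easting≈421444.5 (right) → 2 crossings.
Draw: no edge straddles that height → 0 crossings.
Hollow: no edge straddles that height → 0 crossings.
Terrace: 1–2 at easting≈383061.4 (right), 4–1 at easting≈387841.5 (right) → 2 crossings.
Only Ridge has an odd count, so the point is inside Ridge.

Ridge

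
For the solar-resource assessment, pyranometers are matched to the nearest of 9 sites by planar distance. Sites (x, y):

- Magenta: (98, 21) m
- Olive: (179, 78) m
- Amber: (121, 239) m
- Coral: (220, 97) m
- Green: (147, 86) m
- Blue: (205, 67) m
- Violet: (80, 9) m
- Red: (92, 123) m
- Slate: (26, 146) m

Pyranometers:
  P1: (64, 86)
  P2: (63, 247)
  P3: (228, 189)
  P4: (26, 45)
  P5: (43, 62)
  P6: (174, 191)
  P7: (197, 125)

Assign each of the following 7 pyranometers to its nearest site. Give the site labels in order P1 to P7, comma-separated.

P1 → Red (d²=2153.00)
P2 → Amber (d²=3428.00)
P3 → Coral (d²=8528.00)
P4 → Violet (d²=4212.00)
P5 → Violet (d²=4178.00)
P6 → Amber (d²=5113.00)
P7 → Coral (d²=1313.00)

Red, Amber, Coral, Violet, Violet, Amber, Coral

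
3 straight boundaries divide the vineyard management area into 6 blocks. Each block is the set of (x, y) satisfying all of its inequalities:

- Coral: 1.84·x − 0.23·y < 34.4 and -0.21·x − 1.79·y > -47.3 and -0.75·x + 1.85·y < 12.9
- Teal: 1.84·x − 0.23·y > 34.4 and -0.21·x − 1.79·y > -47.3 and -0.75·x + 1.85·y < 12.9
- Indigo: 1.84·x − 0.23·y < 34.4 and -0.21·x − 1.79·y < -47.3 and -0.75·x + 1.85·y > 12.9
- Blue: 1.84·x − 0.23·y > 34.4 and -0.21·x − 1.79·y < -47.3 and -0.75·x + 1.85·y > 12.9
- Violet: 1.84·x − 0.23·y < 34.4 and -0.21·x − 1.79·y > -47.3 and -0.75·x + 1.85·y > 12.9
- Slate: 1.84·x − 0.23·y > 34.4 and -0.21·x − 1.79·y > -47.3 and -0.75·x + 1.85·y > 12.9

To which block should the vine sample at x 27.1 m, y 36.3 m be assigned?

Blue

1.84·27.1 − 0.23·36.3 = 41.515, which is > 34.4
-0.21·27.1 − 1.79·36.3 = -70.668, which is < -47.3
-0.75·27.1 + 1.85·36.3 = 46.830, which is > 12.9
This sign pattern matches Blue.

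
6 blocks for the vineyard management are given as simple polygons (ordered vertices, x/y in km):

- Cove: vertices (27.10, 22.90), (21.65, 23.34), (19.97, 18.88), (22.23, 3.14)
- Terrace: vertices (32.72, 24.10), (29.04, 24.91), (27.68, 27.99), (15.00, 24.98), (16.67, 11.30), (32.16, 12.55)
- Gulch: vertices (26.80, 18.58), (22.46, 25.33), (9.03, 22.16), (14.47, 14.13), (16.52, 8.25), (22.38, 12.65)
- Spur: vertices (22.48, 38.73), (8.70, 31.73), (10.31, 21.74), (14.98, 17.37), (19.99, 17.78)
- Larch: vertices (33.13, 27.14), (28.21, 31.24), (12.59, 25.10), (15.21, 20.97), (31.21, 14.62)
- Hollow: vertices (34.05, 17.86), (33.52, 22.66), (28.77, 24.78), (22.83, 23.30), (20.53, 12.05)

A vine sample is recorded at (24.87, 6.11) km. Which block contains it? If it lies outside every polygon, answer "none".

Cast a ray rightward from (24.87, 6.11). For each polygon, the edges (by vertex number in listed order) whose endpoints lie on opposite sides of y = 6.11, where each meets that height, and whether that is right or left of the point:
Cove: 3–4 at x≈21.804 (left), 4–1 at x≈22.962 (left) → 0 crossings.
Terrace: no edge straddles that height → 0 crossings.
Gulch: no edge straddles that height → 0 crossings.
Spur: no edge straddles that height → 0 crossings.
Larch: no edge straddles that height → 0 crossings.
Hollow: no edge straddles that height → 0 crossings.
All counts are even, so the point lies outside every listed polygon.

none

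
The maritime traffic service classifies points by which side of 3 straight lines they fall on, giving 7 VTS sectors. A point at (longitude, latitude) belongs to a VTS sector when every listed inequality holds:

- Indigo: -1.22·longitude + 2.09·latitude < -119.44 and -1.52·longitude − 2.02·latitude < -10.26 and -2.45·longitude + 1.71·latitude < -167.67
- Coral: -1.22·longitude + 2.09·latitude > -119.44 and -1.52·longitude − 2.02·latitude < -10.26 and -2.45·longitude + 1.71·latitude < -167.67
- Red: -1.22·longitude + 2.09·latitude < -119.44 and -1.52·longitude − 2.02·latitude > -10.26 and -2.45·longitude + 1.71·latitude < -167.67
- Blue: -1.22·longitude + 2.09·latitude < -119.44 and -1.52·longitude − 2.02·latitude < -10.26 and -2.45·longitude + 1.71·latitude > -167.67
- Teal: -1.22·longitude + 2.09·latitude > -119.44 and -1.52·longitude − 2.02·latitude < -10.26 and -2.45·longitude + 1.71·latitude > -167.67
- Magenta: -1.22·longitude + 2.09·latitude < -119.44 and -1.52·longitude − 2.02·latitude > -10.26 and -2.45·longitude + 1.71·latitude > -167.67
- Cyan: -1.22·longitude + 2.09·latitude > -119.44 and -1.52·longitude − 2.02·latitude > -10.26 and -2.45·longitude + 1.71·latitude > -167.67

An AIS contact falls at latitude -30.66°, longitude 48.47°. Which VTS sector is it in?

-1.22·48.47 + 2.09·-30.66 = -123.213, which is < -119.44
-1.52·48.47 − 2.02·-30.66 = -11.741, which is < -10.26
-2.45·48.47 + 1.71·-30.66 = -171.180, which is < -167.67
This sign pattern matches Indigo.

Indigo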